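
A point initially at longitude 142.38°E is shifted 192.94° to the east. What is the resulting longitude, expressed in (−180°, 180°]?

24.68°W

Start at +142.38°; shift +192.94° → +335.32°.
+335.32° lies outside (−180°, 180°]; subtract 360° → -24.68°.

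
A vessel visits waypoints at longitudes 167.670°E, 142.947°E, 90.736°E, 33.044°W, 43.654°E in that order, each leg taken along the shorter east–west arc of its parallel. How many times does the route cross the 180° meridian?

Leg 1: +167.670° → +142.947°, shortest Δλ = -24.723° (west) — does not cross 180°.
Leg 2: +142.947° → +90.736°, shortest Δλ = -52.211° (west) — does not cross 180°.
Leg 3: +90.736° → -33.044°, shortest Δλ = -123.78° (west) — does not cross 180°.
Leg 4: -33.044° → +43.654°, shortest Δλ = 76.698° (east) — does not cross 180°.
Total crossings: 0.

0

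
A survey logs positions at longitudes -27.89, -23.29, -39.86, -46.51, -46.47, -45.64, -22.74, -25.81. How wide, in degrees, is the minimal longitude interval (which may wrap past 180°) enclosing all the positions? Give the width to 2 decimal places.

23.77°

Sort the longitudes: -46.51°, -46.47°, -45.64°, -39.86°, -27.89°, -25.81°, -23.29°, -22.74°.
Eastward gaps between consecutive values (wrapping around): 0.04°, 0.83°, 5.78°, 11.97°, 2.08°, 2.52°, 0.55°, 336.23°.
Largest gap = 336.23° ⇒ minimal covering band is its complement: 360° − 336.23° = 23.77°.
Band runs from -46.51° eastward to -22.74°.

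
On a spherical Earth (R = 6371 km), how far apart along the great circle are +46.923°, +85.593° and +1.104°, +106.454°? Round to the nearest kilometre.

5481 km

Δλ = 106.454 − 85.593 = 20.861°.
Δφ = 1.104 − 46.923 = -45.819°.
a = sin²(Δφ/2) + cos φ₁ · cos φ₂ · sin²(Δλ/2) = 0.173918.
c = 2·atan2(√a, √(1−a)) = 0.86036 rad → d = 6371·c ≈ 5481.36 km.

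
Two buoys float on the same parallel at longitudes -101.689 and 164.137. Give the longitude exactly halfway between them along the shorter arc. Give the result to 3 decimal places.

Signed shortest Δλ from -101.689° to +164.137° is -94.174°.
Midpoint longitude = -101.689° + (-94.174°)/2 = -101.689° − 47.087° = -148.776°.
(The naïve average (-101.689 + +164.137)/2 = 31.224° is on the wrong side of the globe.)

-148.776°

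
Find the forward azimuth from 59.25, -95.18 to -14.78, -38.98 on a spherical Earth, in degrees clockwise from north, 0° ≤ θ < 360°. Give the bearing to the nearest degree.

126°

Δλ = -38.98 − -95.18 = 56.20°.
θ = atan2( sin Δλ · cos φ₂ , cos φ₁ · sin φ₂ − sin φ₁ · cos φ₂ · cos Δλ )
  = atan2(0.80349, -0.59270) = 126.415° → normalised to [0°, 360°): 126.415°.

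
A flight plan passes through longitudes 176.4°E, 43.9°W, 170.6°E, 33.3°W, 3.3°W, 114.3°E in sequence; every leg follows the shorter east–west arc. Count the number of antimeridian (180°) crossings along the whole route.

Leg 1: +176.4° → -43.9°, shortest Δλ = 139.7° (east) — crosses 180°.
Leg 2: -43.9° → +170.6°, shortest Δλ = -145.5° (west) — crosses 180°.
Leg 3: +170.6° → -33.3°, shortest Δλ = 156.1° (east) — crosses 180°.
Leg 4: -33.3° → -3.3°, shortest Δλ = 30.0° (east) — does not cross 180°.
Leg 5: -3.3° → +114.3°, shortest Δλ = 117.6° (east) — does not cross 180°.
Total crossings: 3.

3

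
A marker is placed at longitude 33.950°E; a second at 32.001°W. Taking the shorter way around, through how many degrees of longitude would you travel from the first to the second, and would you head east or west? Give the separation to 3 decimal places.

65.951° west

Raw difference: -32.001 − 33.950 = -65.951°.
Normalise into (−180°, 180°]: -65.951° stays -65.951°.
Negative ⇒ the second point lies to the west; separation 65.951°.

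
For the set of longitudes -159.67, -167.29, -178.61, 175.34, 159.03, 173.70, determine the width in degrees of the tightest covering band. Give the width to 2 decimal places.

41.30°

Sort the longitudes: -178.61°, -167.29°, -159.67°, +159.03°, +173.70°, +175.34°.
Eastward gaps between consecutive values (wrapping around): 11.32°, 7.62°, 318.70°, 14.67°, 1.64°, 6.05°.
Largest gap = 318.70° ⇒ minimal covering band is its complement: 360° − 318.70° = 41.30°.
Band runs from +159.03° eastward to -159.67°, crossing the antimeridian.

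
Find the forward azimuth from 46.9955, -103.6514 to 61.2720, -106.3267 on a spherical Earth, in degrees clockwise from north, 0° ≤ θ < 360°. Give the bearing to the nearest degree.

355°

Δλ = -106.3267 − -103.6514 = -2.6753°.
θ = atan2( sin Δλ · cos φ₂ , cos φ₁ · sin φ₂ − sin φ₁ · cos φ₂ · cos Δλ )
  = atan2(-0.02243, 0.24698) = -5.190° → normalised to [0°, 360°): 354.810°.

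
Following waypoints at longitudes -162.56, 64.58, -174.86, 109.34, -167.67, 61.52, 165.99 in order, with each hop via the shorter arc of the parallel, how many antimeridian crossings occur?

Leg 1: -162.56° → +64.58°, shortest Δλ = -132.86° (west) — crosses 180°.
Leg 2: +64.58° → -174.86°, shortest Δλ = 120.56° (east) — crosses 180°.
Leg 3: -174.86° → +109.34°, shortest Δλ = -75.8° (west) — crosses 180°.
Leg 4: +109.34° → -167.67°, shortest Δλ = 82.99° (east) — crosses 180°.
Leg 5: -167.67° → +61.52°, shortest Δλ = -130.81° (west) — crosses 180°.
Leg 6: +61.52° → +165.99°, shortest Δλ = 104.47° (east) — does not cross 180°.
Total crossings: 5.

5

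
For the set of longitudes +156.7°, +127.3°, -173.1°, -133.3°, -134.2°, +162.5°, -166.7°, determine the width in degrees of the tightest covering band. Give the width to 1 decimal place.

99.4°

Sort the longitudes: -173.1°, -166.7°, -134.2°, -133.3°, +127.3°, +156.7°, +162.5°.
Eastward gaps between consecutive values (wrapping around): 6.4°, 32.5°, 0.9°, 260.6°, 29.4°, 5.8°, 24.4°.
Largest gap = 260.6° ⇒ minimal covering band is its complement: 360° − 260.6° = 99.4°.
Band runs from +127.3° eastward to -133.3°, crossing the antimeridian.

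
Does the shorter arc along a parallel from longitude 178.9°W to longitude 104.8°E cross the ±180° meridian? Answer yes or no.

Yes

Naïve |104.8 − -178.9| = 283.7° > 180°, so the shorter arc goes the other way round — across 180°.
Signed shortest Δλ = ((104.8 − -178.9 + 180) mod 360) − 180 = -76.3°.
Going west by 76.3° from -178.9° passes through 180° before reaching +104.8°.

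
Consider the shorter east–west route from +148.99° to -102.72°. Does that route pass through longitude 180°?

Naïve |-102.72 − 148.99| = 251.71° > 180°, so the shorter arc goes the other way round — across 180°.
Signed shortest Δλ = ((-102.72 − 148.99 + 180) mod 360) − 180 = 108.29°.
Going east by 108.29° from +148.99° passes through 180° before reaching -102.72°.

Yes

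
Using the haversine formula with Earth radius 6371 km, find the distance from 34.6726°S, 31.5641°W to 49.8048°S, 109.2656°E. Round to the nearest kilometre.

9861 km

Δλ = 109.2656 − -31.5641 = 140.8297°.
Δφ = -49.8048 − -34.6726 = -15.1322°.
a = sin²(Δφ/2) + cos φ₁ · cos φ₂ · sin²(Δλ/2) = 0.488478.
c = 2·atan2(√a, √(1−a)) = 1.54775 rad → d = 6371·c ≈ 9860.72 km.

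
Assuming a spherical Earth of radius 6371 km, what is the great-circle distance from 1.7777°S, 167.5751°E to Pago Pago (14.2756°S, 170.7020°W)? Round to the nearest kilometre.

2762 km

Δλ = -170.7020 − 167.5751 = -338.2771°; wrapped into (−180°, 180°]: 21.7229°.
Δφ = -14.2756 − -1.7777 = -12.4979°.
a = sin²(Δφ/2) + cos φ₁ · cos φ₂ · sin²(Δλ/2) = 0.046243.
c = 2·atan2(√a, √(1−a)) = 0.43347 rad → d = 6371·c ≈ 2761.62 km.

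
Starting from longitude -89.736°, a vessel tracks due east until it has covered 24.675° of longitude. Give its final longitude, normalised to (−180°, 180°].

Start at -89.736°; shift +24.675° → -65.061°.
-65.061° already lies in (−180°, 180°].

-65.061°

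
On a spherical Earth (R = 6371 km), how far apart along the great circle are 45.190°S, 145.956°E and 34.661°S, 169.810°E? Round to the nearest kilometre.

Δλ = 169.810 − 145.956 = 23.854°.
Δφ = -34.661 − -45.190 = 10.529°.
a = sin²(Δφ/2) + cos φ₁ · cos φ₂ · sin²(Δλ/2) = 0.033177.
c = 2·atan2(√a, √(1−a)) = 0.36634 rad → d = 6371·c ≈ 2333.94 km.

2334 km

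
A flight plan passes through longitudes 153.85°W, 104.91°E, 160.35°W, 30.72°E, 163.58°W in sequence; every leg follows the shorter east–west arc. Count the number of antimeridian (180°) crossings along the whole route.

Leg 1: -153.85° → +104.91°, shortest Δλ = -101.24° (west) — crosses 180°.
Leg 2: +104.91° → -160.35°, shortest Δλ = 94.74° (east) — crosses 180°.
Leg 3: -160.35° → +30.72°, shortest Δλ = -168.93° (west) — crosses 180°.
Leg 4: +30.72° → -163.58°, shortest Δλ = 165.7° (east) — crosses 180°.
Total crossings: 4.

4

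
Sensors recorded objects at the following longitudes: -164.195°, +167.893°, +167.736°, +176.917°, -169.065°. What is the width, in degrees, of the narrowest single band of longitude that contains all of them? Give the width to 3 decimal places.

28.069°

Sort the longitudes: -169.065°, -164.195°, +167.736°, +167.893°, +176.917°.
Eastward gaps between consecutive values (wrapping around): 4.870°, 331.931°, 0.157°, 9.024°, 14.018°.
Largest gap = 331.931° ⇒ minimal covering band is its complement: 360° − 331.931° = 28.069°.
Band runs from +167.736° eastward to -164.195°, crossing the antimeridian.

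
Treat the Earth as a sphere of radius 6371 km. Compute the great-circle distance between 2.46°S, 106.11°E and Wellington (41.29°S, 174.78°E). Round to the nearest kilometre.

Δλ = 174.78 − 106.11 = 68.67°.
Δφ = -41.29 − -2.46 = -38.83°.
a = sin²(Δφ/2) + cos φ₁ · cos φ₂ · sin²(Δλ/2) = 0.349311.
c = 2·atan2(√a, √(1−a)) = 1.26466 rad → d = 6371·c ≈ 8057.15 km.

8057 km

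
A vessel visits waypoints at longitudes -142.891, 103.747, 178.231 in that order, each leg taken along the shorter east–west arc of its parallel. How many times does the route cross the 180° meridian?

1

Leg 1: -142.891° → +103.747°, shortest Δλ = -113.362° (west) — crosses 180°.
Leg 2: +103.747° → +178.231°, shortest Δλ = 74.484° (east) — does not cross 180°.
Total crossings: 1.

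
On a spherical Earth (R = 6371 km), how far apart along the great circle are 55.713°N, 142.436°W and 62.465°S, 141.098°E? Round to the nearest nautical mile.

Δλ = 141.098 − -142.436 = 283.534°; wrapped into (−180°, 180°]: -76.466°.
Δφ = -62.465 − 55.713 = -118.178°.
a = sin²(Δφ/2) + cos φ₁ · cos φ₂ · sin²(Δλ/2) = 0.835846.
c = 2·atan2(√a, √(1−a)) = 2.30729 rad → d = 6371·c ≈ 14699.73 km ≈ 7937.22 nmi.

7937 nmi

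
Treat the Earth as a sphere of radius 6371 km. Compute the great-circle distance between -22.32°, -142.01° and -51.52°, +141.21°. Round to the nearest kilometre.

7183 km

Δλ = 141.21 − -142.01 = 283.22°; wrapped into (−180°, 180°]: -76.78°.
Δφ = -51.52 − -22.32 = -29.20°.
a = sin²(Δφ/2) + cos φ₁ · cos φ₂ · sin²(Δλ/2) = 0.285530.
c = 2·atan2(√a, √(1−a)) = 1.12748 rad → d = 6371·c ≈ 7183.16 km.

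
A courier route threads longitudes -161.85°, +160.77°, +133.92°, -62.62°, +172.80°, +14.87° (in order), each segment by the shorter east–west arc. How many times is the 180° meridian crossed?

Leg 1: -161.85° → +160.77°, shortest Δλ = -37.38° (west) — crosses 180°.
Leg 2: +160.77° → +133.92°, shortest Δλ = -26.85° (west) — does not cross 180°.
Leg 3: +133.92° → -62.62°, shortest Δλ = 163.46° (east) — crosses 180°.
Leg 4: -62.62° → +172.80°, shortest Δλ = -124.58° (west) — crosses 180°.
Leg 5: +172.80° → +14.87°, shortest Δλ = -157.93° (west) — does not cross 180°.
Total crossings: 3.

3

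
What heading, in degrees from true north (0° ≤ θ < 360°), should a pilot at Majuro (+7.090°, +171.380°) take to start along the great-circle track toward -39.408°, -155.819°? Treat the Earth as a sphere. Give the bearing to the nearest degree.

Δλ = -155.819 − 171.380 = -327.199°; wrapped into (−180°, 180°]: 32.801°.
θ = atan2( sin Δλ · cos φ₂ , cos φ₁ · sin φ₂ − sin φ₁ · cos φ₂ · cos Δλ )
  = atan2(0.41856, -0.71014) = 149.485° → normalised to [0°, 360°): 149.485°.

149°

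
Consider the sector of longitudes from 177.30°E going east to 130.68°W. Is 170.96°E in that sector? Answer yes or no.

No

Band width going east from +177.30° to -130.68°: ((-130.68 − 177.30) mod 360) = 52.02°.
Offset of +170.96° east of the west edge: ((170.96 − 177.30) mod 360) = 353.66°.
353.66° > 52.02° ⇒ outside.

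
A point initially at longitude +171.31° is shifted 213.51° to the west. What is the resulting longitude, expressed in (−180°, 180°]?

-42.20°

Start at +171.31°; shift −213.51° → -42.20°.
-42.20° already lies in (−180°, 180°].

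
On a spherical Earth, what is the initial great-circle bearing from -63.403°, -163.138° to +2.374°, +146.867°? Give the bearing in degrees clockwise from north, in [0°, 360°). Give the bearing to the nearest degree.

Δλ = 146.867 − -163.138 = 310.005°; wrapped into (−180°, 180°]: -49.995°.
θ = atan2( sin Δλ · cos φ₂ , cos φ₁ · sin φ₂ − sin φ₁ · cos φ₂ · cos Δλ )
  = atan2(-0.76533, 0.59288) = -52.236° → normalised to [0°, 360°): 307.764°.

308°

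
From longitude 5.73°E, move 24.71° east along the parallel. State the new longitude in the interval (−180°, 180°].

30.44°E

Start at +5.73°; shift +24.71° → +30.44°.
+30.44° already lies in (−180°, 180°].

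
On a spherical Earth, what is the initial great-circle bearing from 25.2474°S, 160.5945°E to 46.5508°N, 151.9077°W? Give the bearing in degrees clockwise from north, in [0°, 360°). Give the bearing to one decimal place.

30.7°

Δλ = -151.9077 − 160.5945 = -312.5022°; wrapped into (−180°, 180°]: 47.4978°.
θ = atan2( sin Δλ · cos φ₂ , cos φ₁ · sin φ₂ − sin φ₁ · cos φ₂ · cos Δλ )
  = atan2(0.50702, 0.85481) = 30.674° → normalised to [0°, 360°): 30.674°.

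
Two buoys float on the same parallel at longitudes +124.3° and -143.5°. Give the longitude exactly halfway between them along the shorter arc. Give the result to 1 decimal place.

+170.4°

Signed shortest Δλ from +124.3° to -143.5° is +92.2°.
Midpoint longitude = +124.3° + (+92.2°)/2 = +124.3° + 46.1° = +170.4°.
(The naïve average (+124.3 + -143.5)/2 = -9.6° is on the wrong side of the globe.)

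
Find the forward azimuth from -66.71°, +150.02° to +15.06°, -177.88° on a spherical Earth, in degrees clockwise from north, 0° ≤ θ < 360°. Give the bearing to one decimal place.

Δλ = -177.88 − 150.02 = -327.90°; wrapped into (−180°, 180°]: 32.10°.
θ = atan2( sin Δλ · cos φ₂ , cos φ₁ · sin φ₂ − sin φ₁ · cos φ₂ · cos Δλ )
  = atan2(0.51315, 0.85410) = 30.998° → normalised to [0°, 360°): 30.998°.

31.0°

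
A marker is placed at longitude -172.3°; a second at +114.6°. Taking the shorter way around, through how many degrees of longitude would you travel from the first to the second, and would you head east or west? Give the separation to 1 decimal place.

73.1° west

Raw difference: 114.6 − -172.3 = 286.9°.
Normalise into (−180°, 180°]: 286.9° − 360° = -73.1°.
Negative ⇒ the second point lies to the west; separation 73.1°.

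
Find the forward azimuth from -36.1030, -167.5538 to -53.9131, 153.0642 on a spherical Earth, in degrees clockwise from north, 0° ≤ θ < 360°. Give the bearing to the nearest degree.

224°

Δλ = 153.0642 − -167.5538 = 320.6180°; wrapped into (−180°, 180°]: -39.3820°.
θ = atan2( sin Δλ · cos φ₂ , cos φ₁ · sin φ₂ − sin φ₁ · cos φ₂ · cos Δλ )
  = atan2(-0.37372, -0.38467) = -135.827° → normalised to [0°, 360°): 224.173°.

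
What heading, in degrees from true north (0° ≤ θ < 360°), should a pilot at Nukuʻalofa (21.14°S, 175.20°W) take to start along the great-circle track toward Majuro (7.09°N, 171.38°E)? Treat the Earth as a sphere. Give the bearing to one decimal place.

333.6°

Δλ = 171.38 − -175.20 = 346.58°; wrapped into (−180°, 180°]: -13.42°.
θ = atan2( sin Δλ · cos φ₂ , cos φ₁ · sin φ₂ − sin φ₁ · cos φ₂ · cos Δλ )
  = atan2(-0.23031, 0.46324) = -26.436° → normalised to [0°, 360°): 333.564°.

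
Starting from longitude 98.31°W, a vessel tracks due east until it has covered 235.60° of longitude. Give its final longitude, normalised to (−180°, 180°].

137.29°E

Start at -98.31°; shift +235.60° → +137.29°.
+137.29° already lies in (−180°, 180°].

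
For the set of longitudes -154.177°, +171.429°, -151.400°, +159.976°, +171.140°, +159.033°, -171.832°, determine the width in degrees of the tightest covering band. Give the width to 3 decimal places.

49.567°

Sort the longitudes: -171.832°, -154.177°, -151.400°, +159.033°, +159.976°, +171.140°, +171.429°.
Eastward gaps between consecutive values (wrapping around): 17.655°, 2.777°, 310.433°, 0.943°, 11.164°, 0.289°, 16.739°.
Largest gap = 310.433° ⇒ minimal covering band is its complement: 360° − 310.433° = 49.567°.
Band runs from +159.033° eastward to -151.400°, crossing the antimeridian.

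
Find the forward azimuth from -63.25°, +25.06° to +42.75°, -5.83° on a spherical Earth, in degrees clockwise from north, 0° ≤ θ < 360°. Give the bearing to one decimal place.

336.5°

Δλ = -5.83 − 25.06 = -30.89°.
θ = atan2( sin Δλ · cos φ₂ , cos φ₁ · sin φ₂ − sin φ₁ · cos φ₂ · cos Δλ )
  = atan2(-0.37699, 0.86825) = -23.471° → normalised to [0°, 360°): 336.529°.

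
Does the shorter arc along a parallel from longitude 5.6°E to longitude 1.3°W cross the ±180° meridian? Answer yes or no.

Signed shortest Δλ = ((-1.3 − 5.6 + 180) mod 360) − 180 = -6.9°.
Going west by 6.9° from +5.6° reaches -1.3° without touching 180°.

No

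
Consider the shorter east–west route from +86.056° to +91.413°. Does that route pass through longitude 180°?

No

Signed shortest Δλ = ((91.413 − 86.056 + 180) mod 360) − 180 = 5.357°.
Going east by 5.357° from +86.056° reaches +91.413° without touching 180°.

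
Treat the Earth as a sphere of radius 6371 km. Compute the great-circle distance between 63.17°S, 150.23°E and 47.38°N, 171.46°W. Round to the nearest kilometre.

12747 km

Δλ = -171.46 − 150.23 = -321.69°; wrapped into (−180°, 180°]: 38.31°.
Δφ = 47.38 − -63.17 = 110.55°.
a = sin²(Δφ/2) + cos φ₁ · cos φ₂ · sin²(Δλ/2) = 0.708417.
c = 2·atan2(√a, √(1−a)) = 2.00076 rad → d = 6371·c ≈ 12746.82 km.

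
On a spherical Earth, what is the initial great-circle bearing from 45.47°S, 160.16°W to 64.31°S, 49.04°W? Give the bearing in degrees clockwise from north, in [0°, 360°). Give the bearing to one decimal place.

151.5°

Δλ = -49.04 − -160.16 = 111.12°.
θ = atan2( sin Δλ · cos φ₂ , cos φ₁ · sin φ₂ − sin φ₁ · cos φ₂ · cos Δλ )
  = atan2(0.40438, -0.74332) = 151.453° → normalised to [0°, 360°): 151.453°.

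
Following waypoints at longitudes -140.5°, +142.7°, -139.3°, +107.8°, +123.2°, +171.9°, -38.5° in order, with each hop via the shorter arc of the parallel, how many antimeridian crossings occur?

Leg 1: -140.5° → +142.7°, shortest Δλ = -76.8° (west) — crosses 180°.
Leg 2: +142.7° → -139.3°, shortest Δλ = 78.0° (east) — crosses 180°.
Leg 3: -139.3° → +107.8°, shortest Δλ = -112.9° (west) — crosses 180°.
Leg 4: +107.8° → +123.2°, shortest Δλ = 15.4° (east) — does not cross 180°.
Leg 5: +123.2° → +171.9°, shortest Δλ = 48.7° (east) — does not cross 180°.
Leg 6: +171.9° → -38.5°, shortest Δλ = 149.6° (east) — crosses 180°.
Total crossings: 4.

4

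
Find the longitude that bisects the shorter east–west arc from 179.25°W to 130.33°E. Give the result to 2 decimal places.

Signed shortest Δλ from -179.25° to +130.33° is -50.42°.
Midpoint longitude = -179.25° + (-50.42°)/2 = -179.25° − 25.21° = -204.46°.
Normalise into (−180°, 180°]: +155.54°.
(The naïve average (-179.25 + +130.33)/2 = -24.46° is on the wrong side of the globe.)

155.54°E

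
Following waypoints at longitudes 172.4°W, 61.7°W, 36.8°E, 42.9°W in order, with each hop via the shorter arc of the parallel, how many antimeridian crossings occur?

Leg 1: -172.4° → -61.7°, shortest Δλ = 110.7° (east) — does not cross 180°.
Leg 2: -61.7° → +36.8°, shortest Δλ = 98.5° (east) — does not cross 180°.
Leg 3: +36.8° → -42.9°, shortest Δλ = -79.7° (west) — does not cross 180°.
Total crossings: 0.

0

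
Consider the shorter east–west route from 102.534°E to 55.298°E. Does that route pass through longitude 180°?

Signed shortest Δλ = ((55.298 − 102.534 + 180) mod 360) − 180 = -47.236°.
Going west by 47.236° from +102.534° reaches +55.298° without touching 180°.

No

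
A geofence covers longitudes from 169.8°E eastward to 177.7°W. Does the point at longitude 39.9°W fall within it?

No

Band width going east from +169.8° to -177.7°: ((-177.7 − 169.8) mod 360) = 12.5°.
Offset of -39.9° east of the west edge: ((-39.9 − 169.8) mod 360) = 150.3°.
150.3° > 12.5° ⇒ outside.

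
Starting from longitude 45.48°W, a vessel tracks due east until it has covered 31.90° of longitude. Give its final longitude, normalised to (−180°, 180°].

Start at -45.48°; shift +31.90° → -13.58°.
-13.58° already lies in (−180°, 180°].

13.58°W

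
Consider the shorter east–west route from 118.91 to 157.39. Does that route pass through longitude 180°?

No

Signed shortest Δλ = ((157.39 − 118.91 + 180) mod 360) − 180 = 38.48°.
Going east by 38.48° from +118.91° reaches +157.39° without touching 180°.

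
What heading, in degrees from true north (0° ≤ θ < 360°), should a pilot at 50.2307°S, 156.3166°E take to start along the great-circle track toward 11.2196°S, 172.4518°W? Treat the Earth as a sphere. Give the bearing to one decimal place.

Δλ = -172.4518 − 156.3166 = -328.7684°; wrapped into (−180°, 180°]: 31.2316°.
θ = atan2( sin Δλ · cos φ₂ , cos φ₁ · sin φ₂ − sin φ₁ · cos φ₂ · cos Δλ )
  = atan2(0.50859, 0.52021) = 44.353° → normalised to [0°, 360°): 44.353°.

44.4°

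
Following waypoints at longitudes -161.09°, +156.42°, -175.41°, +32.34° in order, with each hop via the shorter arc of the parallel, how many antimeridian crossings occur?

Leg 1: -161.09° → +156.42°, shortest Δλ = -42.49° (west) — crosses 180°.
Leg 2: +156.42° → -175.41°, shortest Δλ = 28.17° (east) — crosses 180°.
Leg 3: -175.41° → +32.34°, shortest Δλ = -152.25° (west) — crosses 180°.
Total crossings: 3.

3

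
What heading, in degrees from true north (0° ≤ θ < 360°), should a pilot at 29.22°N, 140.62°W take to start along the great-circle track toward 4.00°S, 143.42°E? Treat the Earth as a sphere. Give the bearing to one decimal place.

259.5°

Δλ = 143.42 − -140.62 = 284.04°; wrapped into (−180°, 180°]: -75.96°.
θ = atan2( sin Δλ · cos φ₂ , cos φ₁ · sin φ₂ − sin φ₁ · cos φ₂ · cos Δλ )
  = atan2(-0.96776, -0.17902) = -100.480° → normalised to [0°, 360°): 259.520°.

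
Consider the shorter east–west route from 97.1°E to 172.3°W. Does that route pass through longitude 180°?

Yes

Naïve |-172.3 − 97.1| = 269.4° > 180°, so the shorter arc goes the other way round — across 180°.
Signed shortest Δλ = ((-172.3 − 97.1 + 180) mod 360) − 180 = 90.6°.
Going east by 90.6° from +97.1° passes through 180° before reaching -172.3°.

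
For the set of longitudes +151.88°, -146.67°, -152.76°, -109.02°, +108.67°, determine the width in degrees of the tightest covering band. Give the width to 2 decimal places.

142.31°

Sort the longitudes: -152.76°, -146.67°, -109.02°, +108.67°, +151.88°.
Eastward gaps between consecutive values (wrapping around): 6.09°, 37.65°, 217.69°, 43.21°, 55.36°.
Largest gap = 217.69° ⇒ minimal covering band is its complement: 360° − 217.69° = 142.31°.
Band runs from +108.67° eastward to -109.02°, crossing the antimeridian.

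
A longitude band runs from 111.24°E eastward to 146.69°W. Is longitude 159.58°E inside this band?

Band width going east from +111.24° to -146.69°: ((-146.69 − 111.24) mod 360) = 102.07°.
Offset of +159.58° east of the west edge: ((159.58 − 111.24) mod 360) = 48.34°.
48.34° ≤ 102.07° ⇒ inside.

Yes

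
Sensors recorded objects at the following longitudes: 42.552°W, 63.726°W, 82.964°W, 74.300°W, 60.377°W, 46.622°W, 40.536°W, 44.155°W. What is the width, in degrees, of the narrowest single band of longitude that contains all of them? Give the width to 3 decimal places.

42.428°

Sort the longitudes: -82.964°, -74.300°, -63.726°, -60.377°, -46.622°, -44.155°, -42.552°, -40.536°.
Eastward gaps between consecutive values (wrapping around): 8.664°, 10.574°, 3.349°, 13.755°, 2.467°, 1.603°, 2.016°, 317.572°.
Largest gap = 317.572° ⇒ minimal covering band is its complement: 360° − 317.572° = 42.428°.
Band runs from -82.964° eastward to -40.536°.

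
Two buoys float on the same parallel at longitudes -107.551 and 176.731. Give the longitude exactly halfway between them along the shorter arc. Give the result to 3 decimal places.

-145.410°

Signed shortest Δλ from -107.551° to +176.731° is -75.718°.
Midpoint longitude = -107.551° + (-75.718°)/2 = -107.551° − 37.859° = -145.410°.
(The naïve average (-107.551 + +176.731)/2 = 34.59° is on the wrong side of the globe.)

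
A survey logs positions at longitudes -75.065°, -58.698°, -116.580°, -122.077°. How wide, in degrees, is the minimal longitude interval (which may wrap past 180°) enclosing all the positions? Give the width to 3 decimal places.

63.379°

Sort the longitudes: -122.077°, -116.580°, -75.065°, -58.698°.
Eastward gaps between consecutive values (wrapping around): 5.497°, 41.515°, 16.367°, 296.621°.
Largest gap = 296.621° ⇒ minimal covering band is its complement: 360° − 296.621° = 63.379°.
Band runs from -122.077° eastward to -58.698°.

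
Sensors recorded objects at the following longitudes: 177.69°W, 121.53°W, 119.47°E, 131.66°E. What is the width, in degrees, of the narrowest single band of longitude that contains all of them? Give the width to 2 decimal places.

Sort the longitudes: -177.69°, -121.53°, +119.47°, +131.66°.
Eastward gaps between consecutive values (wrapping around): 56.16°, 241.00°, 12.19°, 50.65°.
Largest gap = 241.00° ⇒ minimal covering band is its complement: 360° − 241.00° = 119.00°.
Band runs from +119.47° eastward to -121.53°, crossing the antimeridian.

119.00°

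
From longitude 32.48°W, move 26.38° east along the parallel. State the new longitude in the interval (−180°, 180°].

Start at -32.48°; shift +26.38° → -6.10°.
-6.10° already lies in (−180°, 180°].

6.10°W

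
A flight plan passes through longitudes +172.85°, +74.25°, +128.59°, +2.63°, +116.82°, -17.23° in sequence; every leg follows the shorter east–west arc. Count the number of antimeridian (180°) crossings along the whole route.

Leg 1: +172.85° → +74.25°, shortest Δλ = -98.6° (west) — does not cross 180°.
Leg 2: +74.25° → +128.59°, shortest Δλ = 54.34° (east) — does not cross 180°.
Leg 3: +128.59° → +2.63°, shortest Δλ = -125.96° (west) — does not cross 180°.
Leg 4: +2.63° → +116.82°, shortest Δλ = 114.19° (east) — does not cross 180°.
Leg 5: +116.82° → -17.23°, shortest Δλ = -134.05° (west) — does not cross 180°.
Total crossings: 0.

0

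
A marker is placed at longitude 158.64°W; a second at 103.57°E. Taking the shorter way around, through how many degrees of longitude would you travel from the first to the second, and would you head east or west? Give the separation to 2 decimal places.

97.79° west

Raw difference: 103.57 − -158.64 = 262.21°.
Normalise into (−180°, 180°]: 262.21° − 360° = -97.79°.
Negative ⇒ the second point lies to the west; separation 97.79°.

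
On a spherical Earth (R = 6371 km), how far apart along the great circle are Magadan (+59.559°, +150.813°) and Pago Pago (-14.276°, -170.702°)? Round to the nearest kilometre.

Δλ = -170.702 − 150.813 = -321.515°; wrapped into (−180°, 180°]: 38.485°.
Δφ = -14.276 − 59.559 = -73.835°.
a = sin²(Δφ/2) + cos φ₁ · cos φ₂ · sin²(Δλ/2) = 0.414128.
c = 2·atan2(√a, √(1−a)) = 1.39820 rad → d = 6371·c ≈ 8907.91 km.

8908 km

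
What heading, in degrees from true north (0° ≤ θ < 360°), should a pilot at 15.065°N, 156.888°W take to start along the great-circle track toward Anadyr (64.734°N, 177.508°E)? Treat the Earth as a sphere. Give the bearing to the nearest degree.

347°

Δλ = 177.508 − -156.888 = 334.396°; wrapped into (−180°, 180°]: -25.604°.
θ = atan2( sin Δλ · cos φ₂ , cos φ₁ · sin φ₂ − sin φ₁ · cos φ₂ · cos Δλ )
  = atan2(-0.18445, 0.77321) = -13.417° → normalised to [0°, 360°): 346.583°.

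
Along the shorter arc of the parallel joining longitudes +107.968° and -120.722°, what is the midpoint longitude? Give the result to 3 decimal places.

+173.623°

Signed shortest Δλ from +107.968° to -120.722° is +131.310°.
Midpoint longitude = +107.968° + (+131.310°)/2 = +107.968° + 65.655° = +173.623°.
(The naïve average (+107.968 + -120.722)/2 = -6.377° is on the wrong side of the globe.)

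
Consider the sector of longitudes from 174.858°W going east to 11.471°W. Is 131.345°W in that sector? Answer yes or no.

Band width going east from -174.858° to -11.471°: ((-11.471 − -174.858) mod 360) = 163.387°.
Offset of -131.345° east of the west edge: ((-131.345 − -174.858) mod 360) = 43.513°.
43.513° ≤ 163.387° ⇒ inside.

Yes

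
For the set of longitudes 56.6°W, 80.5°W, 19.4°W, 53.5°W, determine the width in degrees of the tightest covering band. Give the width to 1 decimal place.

Sort the longitudes: -80.5°, -56.6°, -53.5°, -19.4°.
Eastward gaps between consecutive values (wrapping around): 23.9°, 3.1°, 34.1°, 298.9°.
Largest gap = 298.9° ⇒ minimal covering band is its complement: 360° − 298.9° = 61.1°.
Band runs from -80.5° eastward to -19.4°.

61.1°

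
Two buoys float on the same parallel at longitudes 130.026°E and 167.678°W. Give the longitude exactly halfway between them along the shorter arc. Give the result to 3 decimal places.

Signed shortest Δλ from +130.026° to -167.678° is +62.296°.
Midpoint longitude = +130.026° + (+62.296°)/2 = +130.026° + 31.148° = +161.174°.
(The naïve average (+130.026 + -167.678)/2 = -18.826° is on the wrong side of the globe.)

161.174°E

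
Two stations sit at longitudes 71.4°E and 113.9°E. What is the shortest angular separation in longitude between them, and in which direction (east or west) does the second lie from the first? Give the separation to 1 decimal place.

Raw difference: 113.9 − 71.4 = 42.5°.
Normalise into (−180°, 180°]: 42.5° stays 42.5°.
Positive ⇒ the second point lies to the east; separation 42.5°.

42.5° east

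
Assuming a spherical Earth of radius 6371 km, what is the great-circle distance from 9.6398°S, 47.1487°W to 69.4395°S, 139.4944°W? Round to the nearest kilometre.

9096 km

Δλ = -139.4944 − -47.1487 = -92.3457°.
Δφ = -69.4395 − -9.6398 = -59.7997°.
a = sin²(Δφ/2) + cos φ₁ · cos φ₂ · sin²(Δλ/2) = 0.428692.
c = 2·atan2(√a, √(1−a)) = 1.42769 rad → d = 6371·c ≈ 9095.83 km.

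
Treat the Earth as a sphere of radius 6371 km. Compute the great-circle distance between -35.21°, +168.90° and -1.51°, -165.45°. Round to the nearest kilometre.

Δλ = -165.45 − 168.90 = -334.35°; wrapped into (−180°, 180°]: 25.65°.
Δφ = -1.51 − -35.21 = 33.70°.
a = sin²(Δφ/2) + cos φ₁ · cos φ₂ · sin²(Δλ/2) = 0.124267.
c = 2·atan2(√a, √(1−a)) = 0.72051 rad → d = 6371·c ≈ 4590.40 km.

4590 km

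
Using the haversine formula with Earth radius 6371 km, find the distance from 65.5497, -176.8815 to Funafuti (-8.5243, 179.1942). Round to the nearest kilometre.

8243 km

Δλ = 179.1942 − -176.8815 = 356.0757°; wrapped into (−180°, 180°]: -3.9243°.
Δφ = -8.5243 − 65.5497 = -74.0740°.
a = sin²(Δφ/2) + cos φ₁ · cos φ₂ · sin²(Δλ/2) = 0.363282.
c = 2·atan2(√a, √(1−a)) = 1.29383 rad → d = 6371·c ≈ 8243.01 km.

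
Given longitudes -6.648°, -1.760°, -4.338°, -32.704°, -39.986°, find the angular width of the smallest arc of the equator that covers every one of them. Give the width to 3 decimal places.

38.226°

Sort the longitudes: -39.986°, -32.704°, -6.648°, -4.338°, -1.760°.
Eastward gaps between consecutive values (wrapping around): 7.282°, 26.056°, 2.310°, 2.578°, 321.774°.
Largest gap = 321.774° ⇒ minimal covering band is its complement: 360° − 321.774° = 38.226°.
Band runs from -39.986° eastward to -1.760°.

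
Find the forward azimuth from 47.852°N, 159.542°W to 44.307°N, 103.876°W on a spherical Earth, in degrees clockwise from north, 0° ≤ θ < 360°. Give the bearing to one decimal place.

74.0°

Δλ = -103.876 − -159.542 = 55.666°.
θ = atan2( sin Δλ · cos φ₂ , cos φ₁ · sin φ₂ − sin φ₁ · cos φ₂ · cos Δλ )
  = atan2(0.59092, 0.16948) = 73.996° → normalised to [0°, 360°): 73.996°.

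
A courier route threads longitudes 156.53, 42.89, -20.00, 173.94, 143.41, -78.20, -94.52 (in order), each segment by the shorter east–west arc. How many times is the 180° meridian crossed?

2

Leg 1: +156.53° → +42.89°, shortest Δλ = -113.64° (west) — does not cross 180°.
Leg 2: +42.89° → -20.00°, shortest Δλ = -62.89° (west) — does not cross 180°.
Leg 3: -20.00° → +173.94°, shortest Δλ = -166.06° (west) — crosses 180°.
Leg 4: +173.94° → +143.41°, shortest Δλ = -30.53° (west) — does not cross 180°.
Leg 5: +143.41° → -78.20°, shortest Δλ = 138.39° (east) — crosses 180°.
Leg 6: -78.20° → -94.52°, shortest Δλ = -16.32° (west) — does not cross 180°.
Total crossings: 2.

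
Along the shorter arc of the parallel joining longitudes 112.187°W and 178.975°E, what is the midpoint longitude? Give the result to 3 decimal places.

146.606°W

Signed shortest Δλ from -112.187° to +178.975° is -68.838°.
Midpoint longitude = -112.187° + (-68.838°)/2 = -112.187° − 34.419° = -146.606°.
(The naïve average (-112.187 + +178.975)/2 = 33.394° is on the wrong side of the globe.)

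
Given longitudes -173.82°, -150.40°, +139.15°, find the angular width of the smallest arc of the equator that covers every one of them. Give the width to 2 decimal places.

Sort the longitudes: -173.82°, -150.40°, +139.15°.
Eastward gaps between consecutive values (wrapping around): 23.42°, 289.55°, 47.03°.
Largest gap = 289.55° ⇒ minimal covering band is its complement: 360° − 289.55° = 70.45°.
Band runs from +139.15° eastward to -150.40°, crossing the antimeridian.

70.45°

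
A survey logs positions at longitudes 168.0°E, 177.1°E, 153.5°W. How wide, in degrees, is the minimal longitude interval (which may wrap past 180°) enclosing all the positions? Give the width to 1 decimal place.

Sort the longitudes: -153.5°, +168.0°, +177.1°.
Eastward gaps between consecutive values (wrapping around): 321.5°, 9.1°, 29.4°.
Largest gap = 321.5° ⇒ minimal covering band is its complement: 360° − 321.5° = 38.5°.
Band runs from +168.0° eastward to -153.5°, crossing the antimeridian.

38.5°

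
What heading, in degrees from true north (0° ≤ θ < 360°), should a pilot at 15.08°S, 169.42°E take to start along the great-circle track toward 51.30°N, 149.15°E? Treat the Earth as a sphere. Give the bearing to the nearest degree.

Δλ = 149.15 − 169.42 = -20.27°.
θ = atan2( sin Δλ · cos φ₂ , cos φ₁ · sin φ₂ − sin φ₁ · cos φ₂ · cos Δλ )
  = atan2(-0.21661, 0.90615) = -13.444° → normalised to [0°, 360°): 346.556°.

347°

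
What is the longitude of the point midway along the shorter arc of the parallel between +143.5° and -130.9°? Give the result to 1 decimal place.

Signed shortest Δλ from +143.5° to -130.9° is +85.6°.
Midpoint longitude = +143.5° + (+85.6°)/2 = +143.5° + 42.8° = +186.3°.
Normalise into (−180°, 180°]: -173.7°.
(The naïve average (+143.5 + -130.9)/2 = 6.3° is on the wrong side of the globe.)

-173.7°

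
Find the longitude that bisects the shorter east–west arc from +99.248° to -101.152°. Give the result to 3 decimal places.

+179.048°

Signed shortest Δλ from +99.248° to -101.152° is +159.600°.
Midpoint longitude = +99.248° + (+159.600°)/2 = +99.248° + 79.800° = +179.048°.
(The naïve average (+99.248 + -101.152)/2 = -0.952° is on the wrong side of the globe.)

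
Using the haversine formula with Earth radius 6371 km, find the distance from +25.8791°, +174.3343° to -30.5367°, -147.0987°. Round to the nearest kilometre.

Δλ = -147.0987 − 174.3343 = -321.4330°; wrapped into (−180°, 180°]: 38.5670°.
Δφ = -30.5367 − 25.8791 = -56.4158°.
a = sin²(Δφ/2) + cos φ₁ · cos φ₂ · sin²(Δλ/2) = 0.307933.
c = 2·atan2(√a, √(1−a)) = 1.17653 rad → d = 6371·c ≈ 7495.65 km.

7496 km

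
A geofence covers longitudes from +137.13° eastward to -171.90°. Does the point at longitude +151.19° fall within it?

Yes

Band width going east from +137.13° to -171.90°: ((-171.90 − 137.13) mod 360) = 50.97°.
Offset of +151.19° east of the west edge: ((151.19 − 137.13) mod 360) = 14.06°.
14.06° ≤ 50.97° ⇒ inside.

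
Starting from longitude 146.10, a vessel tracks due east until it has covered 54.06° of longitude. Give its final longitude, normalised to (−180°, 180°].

-159.84°

Start at +146.10°; shift +54.06° → +200.16°.
+200.16° lies outside (−180°, 180°]; subtract 360° → -159.84°.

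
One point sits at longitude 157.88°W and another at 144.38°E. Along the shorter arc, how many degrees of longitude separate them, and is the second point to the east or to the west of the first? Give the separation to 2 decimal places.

57.74° west

Raw difference: 144.38 − -157.88 = 302.26°.
Normalise into (−180°, 180°]: 302.26° − 360° = -57.74°.
Negative ⇒ the second point lies to the west; separation 57.74°.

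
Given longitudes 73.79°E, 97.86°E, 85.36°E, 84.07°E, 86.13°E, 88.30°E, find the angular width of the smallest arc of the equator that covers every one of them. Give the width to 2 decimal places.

Sort the longitudes: +73.79°, +84.07°, +85.36°, +86.13°, +88.30°, +97.86°.
Eastward gaps between consecutive values (wrapping around): 10.28°, 1.29°, 0.77°, 2.17°, 9.56°, 335.93°.
Largest gap = 335.93° ⇒ minimal covering band is its complement: 360° − 335.93° = 24.07°.
Band runs from +73.79° eastward to +97.86°.

24.07°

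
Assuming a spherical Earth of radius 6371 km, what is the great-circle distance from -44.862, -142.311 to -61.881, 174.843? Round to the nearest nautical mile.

1794 nmi

Δλ = 174.843 − -142.311 = 317.154°; wrapped into (−180°, 180°]: -42.846°.
Δφ = -61.881 − -44.862 = -17.019°.
a = sin²(Δφ/2) + cos φ₁ · cos φ₂ · sin²(Δλ/2) = 0.066463.
c = 2·atan2(√a, √(1−a)) = 0.52150 rad → d = 6371·c ≈ 3322.46 km ≈ 1793.99 nmi.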